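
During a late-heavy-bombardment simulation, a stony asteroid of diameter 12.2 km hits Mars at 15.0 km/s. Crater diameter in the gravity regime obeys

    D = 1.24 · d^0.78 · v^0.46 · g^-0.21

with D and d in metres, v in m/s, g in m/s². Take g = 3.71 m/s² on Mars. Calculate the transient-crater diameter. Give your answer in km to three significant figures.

In SI units: d = 12200 m, v = 15000 m/s.
d^0.78 = 12200^0.78 = 1539
v^0.46 = 15000^0.46 = 83.37
g^-0.21 = 3.71^-0.21 = 0.7593
D = 1.24 × 1539 × 83.37 × 0.7593 = 1.208 × 10^5 m
   = 120.8 km

D ≈ 121 km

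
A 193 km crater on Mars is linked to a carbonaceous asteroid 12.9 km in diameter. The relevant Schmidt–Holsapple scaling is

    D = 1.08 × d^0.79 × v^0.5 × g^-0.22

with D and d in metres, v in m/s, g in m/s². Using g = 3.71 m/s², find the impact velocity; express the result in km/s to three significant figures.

Rearranging for v: v = [D / (1.08 · 12900^0.79 · 3.71^-0.22)]^(1/0.5).
D = 193000 m.
12900^0.79 = 1768
3.71^-0.22 = 0.7494
Denominator = 1.08 × 1768 × 0.7494 = 1431
D / 1431 = 193000 / 1431 = 134.9
v = 134.9^(1/0.5) = 134.9^2 = 18198 m/s

v ≈ 18.2 km/s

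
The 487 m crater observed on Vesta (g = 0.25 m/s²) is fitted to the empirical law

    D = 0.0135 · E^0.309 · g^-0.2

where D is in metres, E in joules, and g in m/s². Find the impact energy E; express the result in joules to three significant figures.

E ≈ 2.28 × 10^14 J

Rearranging: E = [D / (0.0135 · g^-0.2)]^(1/0.309).
g^-0.2 = 0.25^-0.2 = 1.320
D / (0.0135 × 1.320) = 487 / (0.01782) = 2.733 × 10^4
E = (2.733 × 10^4)^3.2362 = 2.280 × 10^14 J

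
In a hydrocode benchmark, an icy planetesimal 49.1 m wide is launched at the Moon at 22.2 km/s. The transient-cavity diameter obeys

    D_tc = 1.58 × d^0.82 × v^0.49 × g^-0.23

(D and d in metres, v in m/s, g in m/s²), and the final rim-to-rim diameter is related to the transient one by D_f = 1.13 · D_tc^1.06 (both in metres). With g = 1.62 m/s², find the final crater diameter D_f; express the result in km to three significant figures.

v = 22200 m/s.
d^0.82 = 49.1^0.82 = 24.36
v^0.49 = 22200^0.49 = 134.8
g^-0.23 = 1.62^-0.23 = 0.8950
D_tc = 1.58 × 24.36 × 134.8 × 0.8950 = 4644 m
D_f = 1.13 × (4644)^1.06 = 8709 m
     = 8.709 km

D_f ≈ 8.71 km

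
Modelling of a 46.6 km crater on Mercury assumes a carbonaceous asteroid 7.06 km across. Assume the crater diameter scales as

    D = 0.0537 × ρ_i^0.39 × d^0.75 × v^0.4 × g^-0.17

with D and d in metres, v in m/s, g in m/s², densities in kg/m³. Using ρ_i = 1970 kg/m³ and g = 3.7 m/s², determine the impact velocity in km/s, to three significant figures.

v ≈ 45.6 km/s

Rearranging for v: v = [D / (0.0537 · 1970^0.39 · 7060^0.75 · 3.7^-0.17)]^(1/0.4).
D = 46600 m.
1970^0.39 = 19.27
7060^0.75 = 770.2
3.7^-0.17 = 0.8006
Denominator = 0.0537 × 19.27 × 770.2 × 0.8006 = 638.1
D / 638.1 = 46600 / 638.1 = 73.03
v = 73.03^(1/0.4) = 73.03^2.5 = 45578 m/s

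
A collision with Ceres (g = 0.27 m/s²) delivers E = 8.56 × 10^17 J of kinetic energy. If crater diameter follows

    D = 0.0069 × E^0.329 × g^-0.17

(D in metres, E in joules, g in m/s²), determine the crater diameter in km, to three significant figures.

D ≈ 6.84 km

E^0.329 = (8.56 × 10^17)^0.329 = 7.939 × 10^5
g^-0.17 = 0.27^-0.17 = 1.249
D = 0.0069 × 7.939 × 10^5 × 1.249 = 6842 m
   = 6.842 km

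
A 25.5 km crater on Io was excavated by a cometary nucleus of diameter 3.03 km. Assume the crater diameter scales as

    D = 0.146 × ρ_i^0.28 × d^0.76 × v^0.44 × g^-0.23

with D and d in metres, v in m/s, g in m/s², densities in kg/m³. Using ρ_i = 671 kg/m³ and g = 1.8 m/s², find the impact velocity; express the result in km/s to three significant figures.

v ≈ 17.2 km/s

Rearranging for v: v = [D / (0.146 · 671^0.28 · 3030^0.76 · 1.8^-0.23)]^(1/0.44).
D = 25500 m.
671^0.28 = 6.187
3030^0.76 = 442.5
1.8^-0.23 = 0.8735
Denominator = 0.146 × 6.187 × 442.5 × 0.8735 = 349.1
D / 349.1 = 25500 / 349.1 = 73.04
v = 73.04^(1/0.44) = 73.04^2.2727 = 17192 m/s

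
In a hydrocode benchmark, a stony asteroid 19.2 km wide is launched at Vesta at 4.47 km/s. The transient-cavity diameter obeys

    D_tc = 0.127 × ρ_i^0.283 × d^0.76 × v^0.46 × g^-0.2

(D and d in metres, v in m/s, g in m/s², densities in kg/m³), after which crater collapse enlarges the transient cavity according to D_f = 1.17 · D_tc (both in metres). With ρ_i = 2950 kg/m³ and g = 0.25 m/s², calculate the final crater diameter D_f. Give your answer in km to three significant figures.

In SI: d = 19200 m, v = 4470 m/s.
ρ_i^0.283 = 2950^0.283 = 9.593
d^0.76 = 19200^0.76 = 1800
v^0.46 = 4470^0.46 = 47.77
g^-0.2 = 0.25^-0.2 = 1.320
D_tc = 0.127 × 9.593 × 1800 × 47.77 × 1.320 = 1.383 × 10^5 m
D_f = 1.17 × 1.383 × 10^5 = 1.618 × 10^5 m
     = 161.8 km

D_f ≈ 162 km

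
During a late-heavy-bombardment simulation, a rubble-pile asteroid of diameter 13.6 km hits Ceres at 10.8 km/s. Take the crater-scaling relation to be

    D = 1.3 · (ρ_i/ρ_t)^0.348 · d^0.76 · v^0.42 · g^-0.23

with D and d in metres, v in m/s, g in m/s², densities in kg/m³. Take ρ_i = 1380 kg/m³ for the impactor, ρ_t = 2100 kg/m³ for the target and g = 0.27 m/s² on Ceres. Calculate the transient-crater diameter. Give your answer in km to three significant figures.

D ≈ 104 km

In SI units: d = 13600 m, v = 10800 m/s.
(ρ_i/ρ_t)^0.348 = (1380/2100)^0.348 = 0.8641
d^0.76 = 13600^0.76 = 1385
v^0.42 = 10800^0.42 = 49.44
g^-0.23 = 0.27^-0.23 = 1.351
D = 1.3 × 0.8641 × 1385 × 49.44 × 1.351 = 1.039 × 10^5 m
   = 103.9 km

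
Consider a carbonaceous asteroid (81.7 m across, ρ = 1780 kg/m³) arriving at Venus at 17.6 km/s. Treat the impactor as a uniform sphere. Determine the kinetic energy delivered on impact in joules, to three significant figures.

E ≈ 7.87 × 10^16 J

v = 17600 m/s.
Mass m = (π/6) ρ d³ = (π/6) × 1780 × (81.7)³ = 5.083 × 10^8 kg
E = ½ m v² = 0.5 × 5.083 × 10^8 × (17600)² = 7.873 × 10^16 J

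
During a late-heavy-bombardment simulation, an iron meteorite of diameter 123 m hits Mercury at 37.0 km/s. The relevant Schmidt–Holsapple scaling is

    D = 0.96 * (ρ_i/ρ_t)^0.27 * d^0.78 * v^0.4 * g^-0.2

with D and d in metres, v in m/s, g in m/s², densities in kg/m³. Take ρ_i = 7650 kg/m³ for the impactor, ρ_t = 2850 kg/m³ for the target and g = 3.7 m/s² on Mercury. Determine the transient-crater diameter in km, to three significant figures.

D ≈ 2.77 km

In SI units: v = 37000 m/s.
(ρ_i/ρ_t)^0.27 = (7650/2850)^0.27 = 1.306
d^0.78 = 123^0.78 = 42.67
v^0.4 = 37000^0.4 = 67.19
g^-0.2 = 3.7^-0.2 = 0.7698
D = 0.96 × 1.306 × 42.67 × 67.19 × 0.7698 = 2767 m
   = 2.767 km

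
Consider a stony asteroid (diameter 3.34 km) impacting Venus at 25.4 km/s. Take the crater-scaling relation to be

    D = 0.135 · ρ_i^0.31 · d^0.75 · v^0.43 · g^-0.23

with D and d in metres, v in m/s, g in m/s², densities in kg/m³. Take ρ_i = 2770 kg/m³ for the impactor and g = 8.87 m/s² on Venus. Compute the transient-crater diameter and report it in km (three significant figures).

D ≈ 32.8 km

In SI units: d = 3340 m, v = 25400 m/s.
ρ_i^0.31 = 2770^0.31 = 11.67
d^0.75 = 3340^0.75 = 439.3
v^0.43 = 25400^0.43 = 78.36
g^-0.23 = 8.87^-0.23 = 0.6053
D = 0.135 × 11.67 × 439.3 × 78.36 × 0.6053 = 32827 m
   = 32.83 km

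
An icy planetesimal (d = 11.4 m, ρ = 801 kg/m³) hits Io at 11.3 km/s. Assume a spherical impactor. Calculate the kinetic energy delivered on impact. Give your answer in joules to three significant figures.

v = 11300 m/s.
Mass m = (π/6) ρ d³ = (π/6) × 801 × (11.4)³ = 6.214 × 10^5 kg
E = ½ m v² = 0.5 × 6.214 × 10^5 × (11300)² = 3.967 × 10^13 J

E ≈ 3.97 × 10^13 J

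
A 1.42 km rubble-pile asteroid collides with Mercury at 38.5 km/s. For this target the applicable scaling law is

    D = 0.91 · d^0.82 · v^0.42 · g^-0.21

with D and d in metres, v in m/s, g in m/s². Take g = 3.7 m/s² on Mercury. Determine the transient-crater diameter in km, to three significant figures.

D ≈ 22.4 km

In SI units: d = 1420 m, v = 38500 m/s.
d^0.82 = 1420^0.82 = 384.5
v^0.42 = 38500^0.42 = 84.31
g^-0.21 = 3.7^-0.21 = 0.7598
D = 0.91 × 384.5 × 84.31 × 0.7598 = 22414 m
   = 22.41 km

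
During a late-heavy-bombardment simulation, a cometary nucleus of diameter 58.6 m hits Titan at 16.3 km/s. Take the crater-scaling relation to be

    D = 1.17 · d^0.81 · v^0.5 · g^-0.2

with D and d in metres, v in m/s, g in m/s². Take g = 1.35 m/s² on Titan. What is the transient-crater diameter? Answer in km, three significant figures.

D ≈ 3.80 km

In SI units: v = 16300 m/s.
d^0.81 = 58.6^0.81 = 27.04
v^0.5 = 16300^0.5 = 127.7
g^-0.2 = 1.35^-0.2 = 0.9417
D = 1.17 × 27.04 × 127.7 × 0.9417 = 3804 m
   = 3.804 km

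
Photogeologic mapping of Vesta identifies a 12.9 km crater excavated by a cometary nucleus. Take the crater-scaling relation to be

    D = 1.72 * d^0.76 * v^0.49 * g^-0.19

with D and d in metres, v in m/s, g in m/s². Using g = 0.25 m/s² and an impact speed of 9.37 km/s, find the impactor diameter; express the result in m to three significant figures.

d ≈ 244 m

Rearranging for d: d = [D / (1.72 · 9370^0.49 · 0.25^-0.19)]^(1/0.76).
D = 12900 m.
9370^0.49 = 88.34
0.25^-0.19 = 1.301
Denominator = 1.72 × 88.34 × 1.301 = 197.7
D / 197.7 = 12900 / 197.7 = 65.25
d = 65.25^(1/0.76) = 65.25^1.3158 = 244.1 m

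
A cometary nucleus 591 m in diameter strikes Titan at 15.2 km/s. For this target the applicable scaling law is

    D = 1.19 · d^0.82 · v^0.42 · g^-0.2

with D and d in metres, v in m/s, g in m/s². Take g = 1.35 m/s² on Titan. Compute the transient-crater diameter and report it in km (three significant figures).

D ≈ 12.0 km

In SI units: v = 15200 m/s.
d^0.82 = 591^0.82 = 187.4
v^0.42 = 15200^0.42 = 57.07
g^-0.2 = 1.35^-0.2 = 0.9417
D = 1.19 × 187.4 × 57.07 × 0.9417 = 11985 m
   = 11.98 km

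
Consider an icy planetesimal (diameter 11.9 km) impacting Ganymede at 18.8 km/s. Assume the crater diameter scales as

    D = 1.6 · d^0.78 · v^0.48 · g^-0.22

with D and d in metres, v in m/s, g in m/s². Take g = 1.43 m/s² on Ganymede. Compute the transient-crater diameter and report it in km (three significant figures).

D ≈ 251 km

In SI units: d = 11900 m, v = 18800 m/s.
d^0.78 = 11900^0.78 = 1510
v^0.48 = 18800^0.48 = 112.6
g^-0.22 = 1.43^-0.22 = 0.9243
D = 1.6 × 1510 × 112.6 × 0.9243 = 2.514 × 10^5 m
   = 251.4 km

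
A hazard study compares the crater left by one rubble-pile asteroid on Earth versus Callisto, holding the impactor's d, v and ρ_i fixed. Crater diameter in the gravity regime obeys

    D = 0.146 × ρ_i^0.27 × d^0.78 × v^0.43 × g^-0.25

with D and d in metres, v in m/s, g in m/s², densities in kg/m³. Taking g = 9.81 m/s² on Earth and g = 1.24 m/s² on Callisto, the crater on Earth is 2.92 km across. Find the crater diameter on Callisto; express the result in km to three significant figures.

All impactor-dependent factors cancel in the ratio, leaving D_Callisto/D_Earth = (g_Callisto/g_Earth)^-0.25.
(1.24/9.81)^-0.25 = 0.1264^-0.25 = 1.677
D_Callisto = 1.677 × 2.92 km = 4.90 km

D ≈ 4.90 km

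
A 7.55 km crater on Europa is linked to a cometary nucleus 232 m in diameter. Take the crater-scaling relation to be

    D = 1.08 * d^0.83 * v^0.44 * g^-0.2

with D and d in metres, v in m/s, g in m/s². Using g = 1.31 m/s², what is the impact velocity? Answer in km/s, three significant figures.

Rearranging for v: v = [D / (1.08 · 232^0.83 · 1.31^-0.2)]^(1/0.44).
D = 7550 m.
232^0.83 = 91.91
1.31^-0.2 = 0.9474
Denominator = 1.08 × 91.91 × 0.9474 = 94.04
D / 94.04 = 7550 / 94.04 = 80.28
v = 80.28^(1/0.44) = 80.28^2.2727 = 21311 m/s

v ≈ 21.3 km/s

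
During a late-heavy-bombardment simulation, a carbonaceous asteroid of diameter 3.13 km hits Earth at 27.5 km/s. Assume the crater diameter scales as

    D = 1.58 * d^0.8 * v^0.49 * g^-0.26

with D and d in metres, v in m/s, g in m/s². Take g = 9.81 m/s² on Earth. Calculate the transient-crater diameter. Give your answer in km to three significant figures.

D ≈ 81.8 km

In SI units: d = 3130 m, v = 27500 m/s.
d^0.8 = 3130^0.8 = 625.8
v^0.49 = 27500^0.49 = 149.7
g^-0.26 = 9.81^-0.26 = 0.5523
D = 1.58 × 625.8 × 149.7 × 0.5523 = 81750 m
   = 81.75 km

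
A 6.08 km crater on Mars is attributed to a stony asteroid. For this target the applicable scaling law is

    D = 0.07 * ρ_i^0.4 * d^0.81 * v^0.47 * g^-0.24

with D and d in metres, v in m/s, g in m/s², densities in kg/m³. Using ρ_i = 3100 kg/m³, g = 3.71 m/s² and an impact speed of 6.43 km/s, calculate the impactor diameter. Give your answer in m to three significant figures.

d ≈ 215 m

Rearranging for d: d = [D / (0.07 · 3100^0.4 · 6430^0.47 · 3.71^-0.24)]^(1/0.81).
D = 6080 m.
3100^0.4 = 24.92
6430^0.47 = 61.64
3.71^-0.24 = 0.7300
Denominator = 0.07 × 24.92 × 61.64 × 0.7300 = 78.49
D / 78.49 = 6080 / 78.49 = 77.46
d = 77.46^(1/0.81) = 77.46^1.2346 = 214.9 m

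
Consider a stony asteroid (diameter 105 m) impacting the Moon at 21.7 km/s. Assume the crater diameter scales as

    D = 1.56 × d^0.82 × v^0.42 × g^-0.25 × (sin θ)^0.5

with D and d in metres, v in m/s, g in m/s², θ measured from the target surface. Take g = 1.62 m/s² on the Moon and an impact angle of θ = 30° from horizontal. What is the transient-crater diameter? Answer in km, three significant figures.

In SI units: v = 21700 m/s.
d^0.82 = 105^0.82 = 45.43
v^0.42 = 21700^0.42 = 66.27
g^-0.25 = 1.62^-0.25 = 0.8864
(sin 30°)^0.5 = 0.5000^0.5 = 0.7071
D = 1.56 × 45.43 × 66.27 × 0.8864 × 0.7071 = 2944 m
   = 2.944 km

D ≈ 2.94 km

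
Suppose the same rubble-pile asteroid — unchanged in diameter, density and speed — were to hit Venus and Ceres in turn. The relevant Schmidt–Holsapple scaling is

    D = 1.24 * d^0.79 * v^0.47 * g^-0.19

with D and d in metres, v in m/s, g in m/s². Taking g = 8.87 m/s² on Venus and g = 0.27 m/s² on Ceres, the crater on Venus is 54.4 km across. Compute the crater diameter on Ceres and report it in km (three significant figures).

All impactor-dependent factors cancel in the ratio, leaving D_Ceres/D_Venus = (g_Ceres/g_Venus)^-0.19.
(0.27/8.87)^-0.19 = 0.03044^-0.19 = 1.942
D_Ceres = 1.942 × 54.4 km = 106 km

D ≈ 106 km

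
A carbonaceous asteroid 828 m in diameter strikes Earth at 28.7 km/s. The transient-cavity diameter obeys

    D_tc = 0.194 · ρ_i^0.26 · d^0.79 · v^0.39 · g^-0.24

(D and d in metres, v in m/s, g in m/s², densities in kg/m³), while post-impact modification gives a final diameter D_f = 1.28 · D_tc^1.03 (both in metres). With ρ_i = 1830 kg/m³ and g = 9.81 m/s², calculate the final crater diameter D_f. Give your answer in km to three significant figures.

D_f ≈ 14.7 km

v = 28700 m/s.
ρ_i^0.26 = 1830^0.26 = 7.051
d^0.79 = 828^0.79 = 202.0
v^0.39 = 28700^0.39 = 54.77
g^-0.24 = 9.81^-0.24 = 0.5781
D_tc = 0.194 × 7.051 × 202.0 × 54.77 × 0.5781 = 8749 m
D_f = 1.28 × (8749)^1.03 = 14704 m
     = 14.70 km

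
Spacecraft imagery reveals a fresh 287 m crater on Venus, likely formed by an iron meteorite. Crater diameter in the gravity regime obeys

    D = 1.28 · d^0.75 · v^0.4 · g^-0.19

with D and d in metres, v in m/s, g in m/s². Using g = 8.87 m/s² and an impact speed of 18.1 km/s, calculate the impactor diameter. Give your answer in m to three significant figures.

d ≈ 12.7 m

Rearranging for d: d = [D / (1.28 · 18100^0.4 · 8.87^-0.19)]^(1/0.75).
18100^0.4 = 50.47
8.87^-0.19 = 0.6605
Denominator = 1.28 × 50.47 × 0.6605 = 42.67
D / 42.67 = 287 / 42.67 = 6.726
d = 6.726^(1/0.75) = 6.726^1.3333 = 12.70 m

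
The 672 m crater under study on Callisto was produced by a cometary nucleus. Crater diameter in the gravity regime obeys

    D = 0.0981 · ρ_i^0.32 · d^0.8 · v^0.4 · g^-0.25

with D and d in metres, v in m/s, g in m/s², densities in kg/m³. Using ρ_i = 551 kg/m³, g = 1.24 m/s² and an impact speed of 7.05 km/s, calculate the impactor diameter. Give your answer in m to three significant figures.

Rearranging for d: d = [D / (0.0981 · 551^0.32 · 7050^0.4 · 1.24^-0.25)]^(1/0.8).
551^0.32 = 7.536
7050^0.4 = 34.62
1.24^-0.25 = 0.9476
Denominator = 0.0981 × 7.536 × 34.62 × 0.9476 = 24.25
D / 24.25 = 672 / 24.25 = 27.71
d = 27.71^(1/0.8) = 27.71^1.25 = 63.58 m

d ≈ 63.6 m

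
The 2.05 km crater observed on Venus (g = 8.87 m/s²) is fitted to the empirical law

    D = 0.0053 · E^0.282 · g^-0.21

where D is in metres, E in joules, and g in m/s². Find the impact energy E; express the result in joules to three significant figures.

E ≈ 3.31 × 10^20 J

Rearranging: E = [D / (0.0053 · g^-0.21)]^(1/0.282).
D = 2050 m.
g^-0.21 = 8.87^-0.21 = 0.6323
D / (0.0053 × 0.6323) = 2050 / (3.351 × 10^-3) = 6.118 × 10^5
E = (6.118 × 10^5)^3.5461 = 3.311 × 10^20 J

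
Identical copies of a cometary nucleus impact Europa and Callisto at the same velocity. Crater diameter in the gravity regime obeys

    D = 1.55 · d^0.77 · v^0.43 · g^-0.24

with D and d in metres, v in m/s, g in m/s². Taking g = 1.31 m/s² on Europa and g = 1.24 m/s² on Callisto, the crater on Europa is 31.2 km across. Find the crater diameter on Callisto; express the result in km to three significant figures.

All impactor-dependent factors cancel in the ratio, leaving D_Callisto/D_Europa = (g_Callisto/g_Europa)^-0.24.
(1.24/1.31)^-0.24 = 0.9466^-0.24 = 1.013
D_Callisto = 1.013 × 31.2 km = 31.6 km

D ≈ 31.6 km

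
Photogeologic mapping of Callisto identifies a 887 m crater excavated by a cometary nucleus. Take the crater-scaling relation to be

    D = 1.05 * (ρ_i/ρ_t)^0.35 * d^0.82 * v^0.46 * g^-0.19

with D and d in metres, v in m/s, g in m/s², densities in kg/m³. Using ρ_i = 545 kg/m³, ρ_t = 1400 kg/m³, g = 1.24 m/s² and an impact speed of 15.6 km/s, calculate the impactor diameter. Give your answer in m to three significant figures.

d ≈ 25.9 m

Rearranging for d: d = [D / (1.05 · (545/1400)^0.35 · 15600^0.46 · 1.24^-0.19)]^(1/0.82).
(545/1400)^0.35 = 0.7188
15600^0.46 = 84.89
1.24^-0.19 = 0.9600
Denominator = 1.05 × 0.7188 × 84.89 × 0.9600 = 61.51
D / 61.51 = 887 / 61.51 = 14.42
d = 14.42^(1/0.82) = 14.42^1.2195 = 25.90 m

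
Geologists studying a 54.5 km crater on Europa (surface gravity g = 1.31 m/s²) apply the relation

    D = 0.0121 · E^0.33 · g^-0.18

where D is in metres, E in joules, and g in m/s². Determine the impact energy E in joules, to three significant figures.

E ≈ 1.68 × 10^20 J

Rearranging: E = [D / (0.0121 · g^-0.18)]^(1/0.33).
D = 54500 m.
g^-0.18 = 1.31^-0.18 = 0.9526
D / (0.0121 × 0.9526) = 54500 / (0.01153) = 4.727 × 10^6
E = (4.727 × 10^6)^3.0303 = 1.683 × 10^20 J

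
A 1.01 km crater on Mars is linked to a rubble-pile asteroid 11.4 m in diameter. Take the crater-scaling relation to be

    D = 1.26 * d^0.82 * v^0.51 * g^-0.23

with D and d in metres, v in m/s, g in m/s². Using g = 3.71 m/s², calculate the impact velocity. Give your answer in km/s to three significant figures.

v ≈ 17.8 km/s

Rearranging for v: v = [D / (1.26 · 11.4^0.82 · 3.71^-0.23)]^(1/0.51).
D = 1010 m.
11.4^0.82 = 7.356
3.71^-0.23 = 0.7397
Denominator = 1.26 × 7.356 × 0.7397 = 6.856
D / 6.856 = 1010 / 6.856 = 147.3
v = 147.3^(1/0.51) = 147.3^1.9608 = 17841 m/s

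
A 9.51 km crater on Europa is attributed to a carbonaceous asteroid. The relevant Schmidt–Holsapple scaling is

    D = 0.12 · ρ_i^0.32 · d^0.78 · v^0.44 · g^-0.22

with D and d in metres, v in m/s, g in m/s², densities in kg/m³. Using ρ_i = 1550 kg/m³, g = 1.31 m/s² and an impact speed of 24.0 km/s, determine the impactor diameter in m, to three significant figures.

d ≈ 342 m

Rearranging for d: d = [D / (0.12 · 1550^0.32 · 24000^0.44 · 1.31^-0.22)]^(1/0.78).
D = 9510 m.
1550^0.32 = 10.49
24000^0.44 = 84.58
1.31^-0.22 = 0.9423
Denominator = 0.12 × 10.49 × 84.58 × 0.9423 = 100.3
D / 100.3 = 9510 / 100.3 = 94.82
d = 94.82^(1/0.78) = 94.82^1.2821 = 342.4 m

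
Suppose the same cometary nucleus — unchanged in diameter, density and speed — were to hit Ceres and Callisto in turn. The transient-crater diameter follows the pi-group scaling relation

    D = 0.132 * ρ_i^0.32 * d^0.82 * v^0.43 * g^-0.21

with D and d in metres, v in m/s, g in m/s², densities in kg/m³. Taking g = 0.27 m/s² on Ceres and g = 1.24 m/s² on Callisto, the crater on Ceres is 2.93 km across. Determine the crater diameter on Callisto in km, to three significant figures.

D ≈ 2.13 km

All impactor-dependent factors cancel in the ratio, leaving D_Callisto/D_Ceres = (g_Callisto/g_Ceres)^-0.21.
(1.24/0.27)^-0.21 = 4.593^-0.21 = 0.7260
D_Callisto = 0.7260 × 2.93 km = 2.13 km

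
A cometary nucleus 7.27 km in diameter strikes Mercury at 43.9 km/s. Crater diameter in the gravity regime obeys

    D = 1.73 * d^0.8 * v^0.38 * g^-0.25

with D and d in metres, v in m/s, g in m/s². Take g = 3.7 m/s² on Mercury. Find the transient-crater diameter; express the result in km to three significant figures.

D ≈ 89.0 km

In SI units: d = 7270 m, v = 43900 m/s.
d^0.8 = 7270^0.8 = 1228
v^0.38 = 43900^0.38 = 58.09
g^-0.25 = 3.7^-0.25 = 0.7210
D = 1.73 × 1228 × 58.09 × 0.7210 = 88978 m
   = 88.98 km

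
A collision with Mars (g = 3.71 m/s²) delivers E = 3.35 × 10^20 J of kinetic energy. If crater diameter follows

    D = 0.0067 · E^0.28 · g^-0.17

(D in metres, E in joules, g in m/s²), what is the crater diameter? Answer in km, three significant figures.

D ≈ 2.99 km

E^0.28 = (3.35 × 10^20)^0.28 = 5.585 × 10^5
g^-0.17 = 3.71^-0.17 = 0.8002
D = 0.0067 × 5.585 × 10^5 × 0.8002 = 2994 m
   = 2.994 km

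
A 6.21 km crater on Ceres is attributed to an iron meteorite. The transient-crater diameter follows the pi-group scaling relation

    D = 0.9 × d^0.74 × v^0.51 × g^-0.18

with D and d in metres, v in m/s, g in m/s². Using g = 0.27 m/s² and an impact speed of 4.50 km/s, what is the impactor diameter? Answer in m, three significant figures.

d ≈ 340 m

Rearranging for d: d = [D / (0.9 · 4500^0.51 · 0.27^-0.18)]^(1/0.74).
D = 6210 m.
4500^0.51 = 72.97
0.27^-0.18 = 1.266
Denominator = 0.9 × 72.97 × 1.266 = 83.14
D / 83.14 = 6210 / 83.14 = 74.69
d = 74.69^(1/0.74) = 74.69^1.3514 = 340.0 m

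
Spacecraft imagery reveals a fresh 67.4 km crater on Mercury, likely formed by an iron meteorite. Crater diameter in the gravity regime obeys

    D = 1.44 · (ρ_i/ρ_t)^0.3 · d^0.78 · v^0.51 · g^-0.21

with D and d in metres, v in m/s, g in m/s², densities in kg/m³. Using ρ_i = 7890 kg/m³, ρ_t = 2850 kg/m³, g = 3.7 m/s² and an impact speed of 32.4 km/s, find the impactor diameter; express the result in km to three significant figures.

d ≈ 1.05 km

Rearranging for d: d = [D / (1.44 · (7890/2850)^0.3 · 32400^0.51 · 3.7^-0.21)]^(1/0.78).
D = 67400 m.
(7890/2850)^0.3 = 1.357
32400^0.51 = 199.7
3.7^-0.21 = 0.7598
Denominator = 1.44 × 1.357 × 199.7 × 0.7598 = 296.5
D / 296.5 = 67400 / 296.5 = 227.3
d = 227.3^(1/0.78) = 227.3^1.2821 = 1051 m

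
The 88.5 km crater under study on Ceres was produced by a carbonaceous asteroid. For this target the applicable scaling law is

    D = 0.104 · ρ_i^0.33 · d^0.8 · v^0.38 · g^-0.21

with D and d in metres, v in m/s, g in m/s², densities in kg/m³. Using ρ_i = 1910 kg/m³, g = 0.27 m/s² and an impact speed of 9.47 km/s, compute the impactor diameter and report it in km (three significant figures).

Rearranging for d: d = [D / (0.104 · 1910^0.33 · 9470^0.38 · 0.27^-0.21)]^(1/0.8).
D = 88500 m.
1910^0.33 = 12.10
9470^0.38 = 32.43
0.27^-0.21 = 1.316
Denominator = 0.104 × 12.10 × 32.43 × 1.316 = 53.71
D / 53.71 = 88500 / 53.71 = 1648
d = 1648^(1/0.8) = 1648^1.25 = 10500 m

d ≈ 10.5 km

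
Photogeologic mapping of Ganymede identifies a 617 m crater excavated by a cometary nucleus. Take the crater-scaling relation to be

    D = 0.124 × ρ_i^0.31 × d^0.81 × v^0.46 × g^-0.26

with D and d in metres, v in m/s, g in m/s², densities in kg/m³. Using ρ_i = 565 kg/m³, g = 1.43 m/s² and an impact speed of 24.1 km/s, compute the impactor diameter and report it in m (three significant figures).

Rearranging for d: d = [D / (0.124 · 565^0.31 · 24100^0.46 · 1.43^-0.26)]^(1/0.81).
565^0.31 = 7.131
24100^0.46 = 103.7
1.43^-0.26 = 0.9112
Denominator = 0.124 × 7.131 × 103.7 × 0.9112 = 83.55
D / 83.55 = 617 / 83.55 = 7.385
d = 7.385^(1/0.81) = 7.385^1.2346 = 11.80 m

d ≈ 11.8 m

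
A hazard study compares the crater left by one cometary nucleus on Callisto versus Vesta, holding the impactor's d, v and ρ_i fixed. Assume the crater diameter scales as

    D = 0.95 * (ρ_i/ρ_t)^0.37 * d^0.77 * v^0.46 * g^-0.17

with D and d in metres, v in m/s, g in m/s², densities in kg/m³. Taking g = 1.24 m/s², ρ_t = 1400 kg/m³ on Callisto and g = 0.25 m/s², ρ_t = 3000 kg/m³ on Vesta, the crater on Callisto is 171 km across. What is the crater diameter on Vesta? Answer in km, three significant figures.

D ≈ 169 km

The impactor-only factors (d, v, ρ_i) cancel in the ratio, leaving D_Vesta/D_Callisto = (g_Vesta/g_Callisto)^-0.17 · (ρ_t,Callisto/ρ_t,Vesta)^0.37.
(0.25/1.24)^-0.17 = 0.2016^-0.17 = 1.313
(1400/3000)^0.37 = 0.4667^0.37 = 0.7543
Ratio = 1.313 × 0.7543 = 0.9904
D_Vesta = 0.9904 × 171 km = 169 km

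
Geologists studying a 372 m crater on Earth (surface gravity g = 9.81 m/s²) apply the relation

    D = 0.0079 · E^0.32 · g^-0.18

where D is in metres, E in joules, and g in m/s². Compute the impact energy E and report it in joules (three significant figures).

Rearranging: E = [D / (0.0079 · g^-0.18)]^(1/0.32).
g^-0.18 = 9.81^-0.18 = 0.6630
D / (0.0079 × 0.6630) = 372 / (5.238 × 10^-3) = 7.102 × 10^4
E = (7.102 × 10^4)^3.125 = 1.447 × 10^15 J

E ≈ 1.45 × 10^15 J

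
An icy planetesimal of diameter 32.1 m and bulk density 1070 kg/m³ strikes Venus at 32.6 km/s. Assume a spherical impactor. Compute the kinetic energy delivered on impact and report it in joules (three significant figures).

v = 32600 m/s.
Mass m = (π/6) ρ d³ = (π/6) × 1070 × (32.1)³ = 1.853 × 10^7 kg
E = ½ m v² = 0.5 × 1.853 × 10^7 × (32600)² = 9.846 × 10^15 J

E ≈ 9.85 × 10^15 J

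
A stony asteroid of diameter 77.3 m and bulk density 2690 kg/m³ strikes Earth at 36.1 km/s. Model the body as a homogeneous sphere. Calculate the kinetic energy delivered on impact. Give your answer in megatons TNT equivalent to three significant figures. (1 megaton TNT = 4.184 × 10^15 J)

E ≈ 101 Mt TNT

v = 36100 m/s.
Mass m = (π/6) ρ d³ = (π/6) × 2690 × (77.3)³ = 6.506 × 10^8 kg
E = ½ m v² = 0.5 × 6.506 × 10^8 × (36100)² = 4.239 × 10^17 J
   = 4.239 × 10^17 / 4.184×10^15 = 101.3 Mt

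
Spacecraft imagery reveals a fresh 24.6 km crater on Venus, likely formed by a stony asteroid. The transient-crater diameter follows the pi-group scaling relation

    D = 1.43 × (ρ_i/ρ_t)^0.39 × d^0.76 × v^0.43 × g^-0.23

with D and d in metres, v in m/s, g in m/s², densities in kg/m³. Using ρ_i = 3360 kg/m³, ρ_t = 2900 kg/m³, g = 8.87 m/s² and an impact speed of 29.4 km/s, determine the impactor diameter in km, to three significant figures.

d ≈ 1.99 km

Rearranging for d: d = [D / (1.43 · (3360/2900)^0.39 · 29400^0.43 · 8.87^-0.23)]^(1/0.76).
D = 24600 m.
(3360/2900)^0.39 = 1.059
29400^0.43 = 83.44
8.87^-0.23 = 0.6053
Denominator = 1.43 × 1.059 × 83.44 × 0.6053 = 76.49
D / 76.49 = 24600 / 76.49 = 321.6
d = 321.6^(1/0.76) = 321.6^1.3158 = 1991 m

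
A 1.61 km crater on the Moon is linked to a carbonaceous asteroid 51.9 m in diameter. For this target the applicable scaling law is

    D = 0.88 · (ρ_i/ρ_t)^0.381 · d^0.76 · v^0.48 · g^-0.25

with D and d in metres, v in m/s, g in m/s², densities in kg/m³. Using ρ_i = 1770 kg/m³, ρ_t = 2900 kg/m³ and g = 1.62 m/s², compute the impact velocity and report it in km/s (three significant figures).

v ≈ 22.9 km/s

Rearranging for v: v = [D / (0.88 · (1770/2900)^0.381 · 51.9^0.76 · 1.62^-0.25)]^(1/0.48).
D = 1610 m.
(1770/2900)^0.381 = 0.8285
51.9^0.76 = 20.12
1.62^-0.25 = 0.8864
Denominator = 0.88 × 0.8285 × 20.12 × 0.8864 = 13.00
D / 13.00 = 1610 / 13.00 = 123.8
v = 123.8^(1/0.48) = 123.8^2.0833 = 22896 m/s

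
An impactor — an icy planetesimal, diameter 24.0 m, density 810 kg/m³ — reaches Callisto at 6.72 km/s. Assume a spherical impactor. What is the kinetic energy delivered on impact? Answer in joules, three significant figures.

E ≈ 1.32 × 10^14 J

v = 6720 m/s.
Mass m = (π/6) ρ d³ = (π/6) × 810 × (24)³ = 5.863 × 10^6 kg
E = ½ m v² = 0.5 × 5.863 × 10^6 × (6720)² = 1.324 × 10^14 J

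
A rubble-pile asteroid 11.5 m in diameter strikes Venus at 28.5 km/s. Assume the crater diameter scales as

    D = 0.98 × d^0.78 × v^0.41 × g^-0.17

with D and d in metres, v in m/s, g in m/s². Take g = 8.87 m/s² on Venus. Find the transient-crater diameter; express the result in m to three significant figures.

D ≈ 305 m

In SI units: v = 28500 m/s.
d^0.78 = 11.5^0.78 = 6.720
v^0.41 = 28500^0.41 = 67.06
g^-0.17 = 8.87^-0.17 = 0.6900
D = 0.98 × 6.720 × 67.06 × 0.6900 = 304.7 m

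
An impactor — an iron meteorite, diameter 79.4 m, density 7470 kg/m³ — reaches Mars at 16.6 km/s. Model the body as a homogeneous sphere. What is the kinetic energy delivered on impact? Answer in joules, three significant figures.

E ≈ 2.70 × 10^17 J

v = 16600 m/s.
Mass m = (π/6) ρ d³ = (π/6) × 7470 × (79.4)³ = 1.958 × 10^9 kg
E = ½ m v² = 0.5 × 1.958 × 10^9 × (16600)² = 2.698 × 10^17 J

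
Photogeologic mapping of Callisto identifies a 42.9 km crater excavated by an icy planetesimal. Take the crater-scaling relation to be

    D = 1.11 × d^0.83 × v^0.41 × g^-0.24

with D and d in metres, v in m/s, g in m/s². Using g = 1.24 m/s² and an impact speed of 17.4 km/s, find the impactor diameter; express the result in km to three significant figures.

Rearranging for d: d = [D / (1.11 · 17400^0.41 · 1.24^-0.24)]^(1/0.83).
D = 42900 m.
17400^0.41 = 54.78
1.24^-0.24 = 0.9497
Denominator = 1.11 × 54.78 × 0.9497 = 57.75
D / 57.75 = 42900 / 57.75 = 742.9
d = 742.9^(1/0.83) = 742.9^1.2048 = 2877 m

d ≈ 2.88 km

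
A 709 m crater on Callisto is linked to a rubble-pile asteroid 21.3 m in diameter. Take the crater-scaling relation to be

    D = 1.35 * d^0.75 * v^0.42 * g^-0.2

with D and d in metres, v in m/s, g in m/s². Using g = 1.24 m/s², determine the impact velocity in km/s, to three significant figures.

v ≈ 14.1 km/s

Rearranging for v: v = [D / (1.35 · 21.3^0.75 · 1.24^-0.2)]^(1/0.42).
21.3^0.75 = 9.915
1.24^-0.2 = 0.9579
Denominator = 1.35 × 9.915 × 0.9579 = 12.82
D / 12.82 = 709 / 12.82 = 55.30
v = 55.30^(1/0.42) = 55.30^2.381 = 14107 m/s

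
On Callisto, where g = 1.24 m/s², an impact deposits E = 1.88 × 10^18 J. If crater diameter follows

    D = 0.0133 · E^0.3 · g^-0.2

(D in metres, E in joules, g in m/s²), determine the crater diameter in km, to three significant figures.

D ≈ 3.87 km

E^0.3 = (1.88 × 10^18)^0.3 = 3.036 × 10^5
g^-0.2 = 1.24^-0.2 = 0.9579
D = 0.0133 × 3.036 × 10^5 × 0.9579 = 3868 m
   = 3.868 km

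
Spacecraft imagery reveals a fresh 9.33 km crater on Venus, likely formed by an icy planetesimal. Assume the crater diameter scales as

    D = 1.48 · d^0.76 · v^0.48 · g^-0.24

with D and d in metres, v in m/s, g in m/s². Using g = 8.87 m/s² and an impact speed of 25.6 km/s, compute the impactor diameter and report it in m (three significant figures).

d ≈ 327 m

Rearranging for d: d = [D / (1.48 · 25600^0.48 · 8.87^-0.24)]^(1/0.76).
D = 9330 m.
25600^0.48 = 130.6
8.87^-0.24 = 0.5922
Denominator = 1.48 × 130.6 × 0.5922 = 114.5
D / 114.5 = 9330 / 114.5 = 81.48
d = 81.48^(1/0.76) = 81.48^1.3158 = 327.0 m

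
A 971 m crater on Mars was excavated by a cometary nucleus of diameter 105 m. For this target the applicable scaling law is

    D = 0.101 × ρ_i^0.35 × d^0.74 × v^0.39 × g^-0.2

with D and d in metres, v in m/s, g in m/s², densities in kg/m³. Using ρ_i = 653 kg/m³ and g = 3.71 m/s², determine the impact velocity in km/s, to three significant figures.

v ≈ 13.9 km/s

Rearranging for v: v = [D / (0.101 · 653^0.35 · 105^0.74 · 3.71^-0.2)]^(1/0.39).
653^0.35 = 9.665
105^0.74 = 31.31
3.71^-0.2 = 0.7694
Denominator = 0.101 × 9.665 × 31.31 × 0.7694 = 23.52
D / 23.52 = 971 / 23.52 = 41.28
v = 41.28^(1/0.39) = 41.28^2.5641 = 13897 m/s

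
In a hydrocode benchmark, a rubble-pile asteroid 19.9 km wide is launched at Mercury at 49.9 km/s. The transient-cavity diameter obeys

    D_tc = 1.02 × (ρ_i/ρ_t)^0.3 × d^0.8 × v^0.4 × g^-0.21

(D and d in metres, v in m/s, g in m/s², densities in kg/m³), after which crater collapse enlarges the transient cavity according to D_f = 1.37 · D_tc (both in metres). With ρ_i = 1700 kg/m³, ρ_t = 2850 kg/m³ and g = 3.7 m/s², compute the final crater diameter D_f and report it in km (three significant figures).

D_f ≈ 189 km

In SI: d = 19900 m, v = 49900 m/s.
(ρ_i/ρ_t)^0.3 = (1700/2850)^0.3 = 0.8564
d^0.8 = 19900^0.8 = 2748
v^0.4 = 49900^0.4 = 75.73
g^-0.21 = 3.7^-0.21 = 0.7598
D_tc = 1.02 × 0.8564 × 2748 × 75.73 × 0.7598 = 1.381 × 10^5 m
D_f = 1.37 × 1.381 × 10^5 = 1.892 × 10^5 m
     = 189.2 km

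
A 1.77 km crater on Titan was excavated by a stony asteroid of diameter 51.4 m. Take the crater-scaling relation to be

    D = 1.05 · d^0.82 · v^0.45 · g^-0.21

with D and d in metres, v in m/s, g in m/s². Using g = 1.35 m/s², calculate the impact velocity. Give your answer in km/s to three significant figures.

Rearranging for v: v = [D / (1.05 · 51.4^0.82 · 1.35^-0.21)]^(1/0.45).
D = 1770 m.
51.4^0.82 = 25.29
1.35^-0.21 = 0.9389
Denominator = 1.05 × 25.29 × 0.9389 = 24.93
D / 24.93 = 1770 / 24.93 = 71.00
v = 71.00^(1/0.45) = 71.00^2.2222 = 12998 m/s

v ≈ 13.0 km/s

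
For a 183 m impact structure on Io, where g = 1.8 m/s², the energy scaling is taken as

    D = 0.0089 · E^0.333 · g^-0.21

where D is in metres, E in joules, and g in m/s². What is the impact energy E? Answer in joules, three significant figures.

Rearranging: E = [D / (0.0089 · g^-0.21)]^(1/0.333).
g^-0.21 = 1.8^-0.21 = 0.8839
D / (0.0089 × 0.8839) = 183 / (7.867 × 10^-3) = 2.326 × 10^4
E = (2.326 × 10^4)^3.003 = 1.297 × 10^13 J

E ≈ 1.30 × 10^13 J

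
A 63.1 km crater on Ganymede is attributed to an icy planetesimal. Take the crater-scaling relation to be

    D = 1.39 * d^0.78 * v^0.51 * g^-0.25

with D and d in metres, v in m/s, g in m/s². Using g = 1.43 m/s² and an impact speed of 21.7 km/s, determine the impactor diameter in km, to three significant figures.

Rearranging for d: d = [D / (1.39 · 21700^0.51 · 1.43^-0.25)]^(1/0.78).
D = 63100 m.
21700^0.51 = 162.8
1.43^-0.25 = 0.9145
Denominator = 1.39 × 162.8 × 0.9145 = 206.9
D / 206.9 = 63100 / 206.9 = 305.0
d = 305.0^(1/0.78) = 305.0^1.2821 = 1532 m

d ≈ 1.53 km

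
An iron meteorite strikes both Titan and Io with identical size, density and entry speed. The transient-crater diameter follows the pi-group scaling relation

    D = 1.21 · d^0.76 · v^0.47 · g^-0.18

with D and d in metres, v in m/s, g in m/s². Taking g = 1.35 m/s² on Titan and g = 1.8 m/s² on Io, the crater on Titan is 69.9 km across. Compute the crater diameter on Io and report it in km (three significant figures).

D ≈ 66.4 km

All impactor-dependent factors cancel in the ratio, leaving D_Io/D_Titan = (g_Io/g_Titan)^-0.18.
(1.8/1.35)^-0.18 = 1.333^-0.18 = 0.9496
D_Io = 0.9496 × 69.9 km = 66.4 km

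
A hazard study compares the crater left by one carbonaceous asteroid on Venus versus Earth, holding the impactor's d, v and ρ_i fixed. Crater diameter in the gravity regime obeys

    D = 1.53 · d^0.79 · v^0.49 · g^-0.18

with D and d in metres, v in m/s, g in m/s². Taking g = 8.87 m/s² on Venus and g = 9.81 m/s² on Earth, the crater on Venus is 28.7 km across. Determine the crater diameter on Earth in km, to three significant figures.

D ≈ 28.2 km

All impactor-dependent factors cancel in the ratio, leaving D_Earth/D_Venus = (g_Earth/g_Venus)^-0.18.
(9.81/8.87)^-0.18 = 1.106^-0.18 = 0.9820
D_Earth = 0.9820 × 28.7 km = 28.2 km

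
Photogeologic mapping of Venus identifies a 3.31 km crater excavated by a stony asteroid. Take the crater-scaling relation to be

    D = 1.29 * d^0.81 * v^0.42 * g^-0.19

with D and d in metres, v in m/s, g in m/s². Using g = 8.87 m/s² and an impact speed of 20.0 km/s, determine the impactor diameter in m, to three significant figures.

d ≈ 159 m

Rearranging for d: d = [D / (1.29 · 20000^0.42 · 8.87^-0.19)]^(1/0.81).
D = 3310 m.
20000^0.42 = 64.04
8.87^-0.19 = 0.6605
Denominator = 1.29 × 64.04 × 0.6605 = 54.56
D / 54.56 = 3310 / 54.56 = 60.67
d = 60.67^(1/0.81) = 60.67^1.2346 = 158.9 m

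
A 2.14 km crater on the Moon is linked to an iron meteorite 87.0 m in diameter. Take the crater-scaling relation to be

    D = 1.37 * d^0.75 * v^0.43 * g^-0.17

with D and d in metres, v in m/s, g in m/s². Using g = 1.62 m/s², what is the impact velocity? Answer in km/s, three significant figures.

Rearranging for v: v = [D / (1.37 · 87^0.75 · 1.62^-0.17)]^(1/0.43).
D = 2140 m.
87^0.75 = 28.49
1.62^-0.17 = 0.9213
Denominator = 1.37 × 28.49 × 0.9213 = 35.96
D / 35.96 = 2140 / 35.96 = 59.51
v = 59.51^(1/0.43) = 59.51^2.3256 = 13396 m/s

v ≈ 13.4 km/s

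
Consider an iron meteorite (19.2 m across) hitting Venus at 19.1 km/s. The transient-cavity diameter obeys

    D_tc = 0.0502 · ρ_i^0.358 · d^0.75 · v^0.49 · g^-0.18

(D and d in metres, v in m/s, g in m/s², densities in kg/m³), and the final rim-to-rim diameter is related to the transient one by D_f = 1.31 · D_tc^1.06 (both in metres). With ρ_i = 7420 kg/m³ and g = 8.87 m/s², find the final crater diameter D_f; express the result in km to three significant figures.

D_f ≈ 1.87 km

v = 19100 m/s.
ρ_i^0.358 = 7420^0.358 = 24.30
d^0.75 = 19.2^0.75 = 9.172
v^0.49 = 19100^0.49 = 125.2
g^-0.18 = 8.87^-0.18 = 0.6751
D_tc = 0.0502 × 24.30 × 9.172 × 125.2 × 0.6751 = 945.7 m
D_f = 1.31 × (945.7)^1.06 = 1869 m
     = 1.869 km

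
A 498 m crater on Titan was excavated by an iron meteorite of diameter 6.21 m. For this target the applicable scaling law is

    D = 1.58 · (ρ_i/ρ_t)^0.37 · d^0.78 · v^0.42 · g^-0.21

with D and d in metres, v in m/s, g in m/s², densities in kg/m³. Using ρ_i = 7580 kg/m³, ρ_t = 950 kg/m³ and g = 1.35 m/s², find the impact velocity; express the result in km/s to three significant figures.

v ≈ 5.58 km/s

Rearranging for v: v = [D / (1.58 · (7580/950)^0.37 · 6.21^0.78 · 1.35^-0.21)]^(1/0.42).
(7580/950)^0.37 = 2.156
6.21^0.78 = 4.155
1.35^-0.21 = 0.9389
Denominator = 1.58 × 2.156 × 4.155 × 0.9389 = 13.29
D / 13.29 = 498 / 13.29 = 37.47
v = 37.47^(1/0.42) = 37.47^2.381 = 5584 m/s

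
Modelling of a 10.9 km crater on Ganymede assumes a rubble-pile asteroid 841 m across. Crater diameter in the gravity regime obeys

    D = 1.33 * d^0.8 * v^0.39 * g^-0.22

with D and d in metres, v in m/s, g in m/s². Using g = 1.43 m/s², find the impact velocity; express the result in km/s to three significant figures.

v ≈ 13.3 km/s

Rearranging for v: v = [D / (1.33 · 841^0.8 · 1.43^-0.22)]^(1/0.39).
D = 10900 m.
841^0.8 = 218.7
1.43^-0.22 = 0.9243
Denominator = 1.33 × 218.7 × 0.9243 = 268.9
D / 268.9 = 10900 / 268.9 = 40.54
v = 40.54^(1/0.39) = 40.54^2.5641 = 13267 m/s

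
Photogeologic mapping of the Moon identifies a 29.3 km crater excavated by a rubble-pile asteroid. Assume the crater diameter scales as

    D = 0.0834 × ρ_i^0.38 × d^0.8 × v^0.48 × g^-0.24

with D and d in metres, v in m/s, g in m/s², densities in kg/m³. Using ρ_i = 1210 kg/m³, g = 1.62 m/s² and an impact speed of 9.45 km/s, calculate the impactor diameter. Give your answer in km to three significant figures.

Rearranging for d: d = [D / (0.0834 · 1210^0.38 · 9450^0.48 · 1.62^-0.24)]^(1/0.8).
D = 29300 m.
1210^0.38 = 14.84
9450^0.48 = 80.95
1.62^-0.24 = 0.8907
Denominator = 0.0834 × 14.84 × 80.95 × 0.8907 = 89.24
D / 89.24 = 29300 / 89.24 = 328.3
d = 328.3^(1/0.8) = 328.3^1.25 = 1397 m

d ≈ 1.40 km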